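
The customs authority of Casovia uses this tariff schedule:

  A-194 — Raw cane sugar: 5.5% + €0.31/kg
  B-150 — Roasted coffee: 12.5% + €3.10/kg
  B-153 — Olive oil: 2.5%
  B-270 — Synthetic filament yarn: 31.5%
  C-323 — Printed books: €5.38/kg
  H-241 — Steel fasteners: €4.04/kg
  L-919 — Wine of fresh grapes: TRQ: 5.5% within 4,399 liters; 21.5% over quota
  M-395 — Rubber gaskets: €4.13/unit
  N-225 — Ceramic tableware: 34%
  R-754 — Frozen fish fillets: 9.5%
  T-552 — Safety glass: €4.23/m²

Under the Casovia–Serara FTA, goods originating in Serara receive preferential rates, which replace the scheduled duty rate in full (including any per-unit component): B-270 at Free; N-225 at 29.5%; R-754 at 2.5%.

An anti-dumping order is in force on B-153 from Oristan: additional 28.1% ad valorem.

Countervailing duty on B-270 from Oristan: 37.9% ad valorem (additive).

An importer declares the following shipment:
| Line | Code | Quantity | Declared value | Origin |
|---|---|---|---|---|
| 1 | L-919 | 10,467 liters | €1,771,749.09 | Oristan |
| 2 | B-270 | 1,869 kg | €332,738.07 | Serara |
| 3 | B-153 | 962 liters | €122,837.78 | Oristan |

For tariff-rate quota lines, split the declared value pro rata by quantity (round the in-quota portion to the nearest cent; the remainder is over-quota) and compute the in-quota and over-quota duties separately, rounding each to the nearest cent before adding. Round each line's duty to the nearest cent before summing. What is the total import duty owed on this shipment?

Line 1 (L-919, Oristan, 10,467 liters, €1,771,749.09):
Code L-919 is under a tariff-rate quota (threshold 4,399 liters). In-quota: 4,399 liters at 5.5%; over-quota: 6,068 liters at 21.5%.
Pro-rata value split: in-quota = €1,771,749.09 × 4,399/10,467 = €744,618.73; over-quota = €1,771,749.09 − €744,618.73 = €1,027,130.36.
In-quota duty = €744,618.73 × 5.5% = €40,954.03. Over-quota duty = €1,027,130.36 × 21.5% = €220,833.03.
Line duty = €40,954.03 + €220,833.03 = €261,787.06.
Line 2 (B-270, Serara, 1,869 kg, €332,738.07):
Base rate for B-270 is 31.5%.
Origin Serara qualifies under the Casovia–Serara agreement and B-270 is covered: preferential rate Free applies instead.
The additional-duty order on B-270 targets Oristan, not Serara; it does not apply.
Duty = €332,738.07 × 0% = €0.00.
Line 3 (B-153, Oristan, 962 liters, €122,837.78):
Base rate for B-153 is 2.5%.
Additional duty on B-153 from Oristan: +28.1%. Applied ad valorem rate: 2.5% + 28.1% = 30.6%.
Duty = €122,837.78 × 30.6% = €37,588.36.
Total = €261,787.06 + €0.00 + €37,588.36 = €299,375.42.

€299,375.42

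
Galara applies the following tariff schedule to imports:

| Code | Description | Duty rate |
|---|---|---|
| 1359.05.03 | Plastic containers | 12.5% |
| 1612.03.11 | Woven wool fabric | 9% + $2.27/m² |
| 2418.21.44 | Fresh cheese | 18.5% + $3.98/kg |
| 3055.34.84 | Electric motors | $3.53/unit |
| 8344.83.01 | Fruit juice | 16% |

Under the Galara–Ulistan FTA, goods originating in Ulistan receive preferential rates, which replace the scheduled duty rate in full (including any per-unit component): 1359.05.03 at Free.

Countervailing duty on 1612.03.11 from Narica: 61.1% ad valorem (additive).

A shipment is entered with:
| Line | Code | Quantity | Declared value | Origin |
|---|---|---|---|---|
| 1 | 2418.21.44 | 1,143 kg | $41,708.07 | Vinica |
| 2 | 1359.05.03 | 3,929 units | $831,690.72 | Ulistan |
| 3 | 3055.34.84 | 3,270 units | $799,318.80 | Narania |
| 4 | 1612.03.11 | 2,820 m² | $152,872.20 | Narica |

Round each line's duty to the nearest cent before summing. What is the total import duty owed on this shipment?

$137,373.04

Line 1 (2418.21.44, Vinica, 1,143 kg, $41,708.07):
Base rate for 2418.21.44 is 18.5% + $3.98/kg.
Duty = $41,708.07 × 18.5% + 1,143 × $3.98 = $12,265.13.
Line 2 (1359.05.03, Ulistan, 3,929 units, $831,690.72):
Base rate for 1359.05.03 is 12.5%.
Origin Ulistan qualifies under the Galara–Ulistan agreement and 1359.05.03 is covered: preferential rate Free applies instead.
Duty = $831,690.72 × 0% = $0.00.
Line 3 (3055.34.84, Narania, 3,270 units, $799,318.80):
Base rate for 3055.34.84 is $3.53/unit.
Duty = 3,270 × $3.53 = $11,543.10.
Line 4 (1612.03.11, Narica, 2,820 m², $152,872.20):
Base rate for 1612.03.11 is 9% + $2.27/m².
Additional duty on 1612.03.11 from Narica: +61.1%. Applied ad valorem rate: 9% + 61.1% = 70.1%.
Duty = $152,872.20 × 70.1% + 2,820 × $2.27 = $113,564.81.
Total = $12,265.13 + $0.00 + $11,543.10 + $113,564.81 = $137,373.04.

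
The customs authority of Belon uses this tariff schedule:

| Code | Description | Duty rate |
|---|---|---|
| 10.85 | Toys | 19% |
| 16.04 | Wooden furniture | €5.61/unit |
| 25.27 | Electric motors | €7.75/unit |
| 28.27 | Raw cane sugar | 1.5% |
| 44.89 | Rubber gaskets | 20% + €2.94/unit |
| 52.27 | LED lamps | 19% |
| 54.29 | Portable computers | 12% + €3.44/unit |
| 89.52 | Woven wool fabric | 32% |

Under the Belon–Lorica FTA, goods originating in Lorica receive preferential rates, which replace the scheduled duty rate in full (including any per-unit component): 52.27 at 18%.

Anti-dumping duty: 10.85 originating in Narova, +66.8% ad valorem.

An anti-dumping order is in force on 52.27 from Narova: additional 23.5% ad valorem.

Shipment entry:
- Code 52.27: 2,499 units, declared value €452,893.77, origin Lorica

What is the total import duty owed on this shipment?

Line 1 (52.27, Lorica, 2,499 units, €452,893.77):
Base rate for 52.27 is 19%.
Origin Lorica qualifies under the Belon–Lorica agreement and 52.27 is covered: preferential rate 18% applies instead.
The additional-duty order on 52.27 targets Narova, not Lorica; it does not apply.
Duty = €452,893.77 × 18% = €81,520.88.

€81,520.88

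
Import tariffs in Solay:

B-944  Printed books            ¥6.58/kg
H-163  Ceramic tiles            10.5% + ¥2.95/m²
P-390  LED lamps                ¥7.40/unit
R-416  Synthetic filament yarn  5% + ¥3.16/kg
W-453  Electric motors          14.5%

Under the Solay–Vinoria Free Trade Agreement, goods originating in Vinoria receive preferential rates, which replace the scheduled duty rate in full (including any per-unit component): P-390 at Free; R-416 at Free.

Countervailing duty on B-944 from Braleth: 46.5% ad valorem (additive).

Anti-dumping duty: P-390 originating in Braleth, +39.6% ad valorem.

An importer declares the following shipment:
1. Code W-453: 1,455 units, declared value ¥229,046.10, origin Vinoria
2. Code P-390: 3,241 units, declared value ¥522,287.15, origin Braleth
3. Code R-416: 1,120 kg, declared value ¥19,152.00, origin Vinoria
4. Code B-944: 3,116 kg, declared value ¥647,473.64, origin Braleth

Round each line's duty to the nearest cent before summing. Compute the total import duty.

¥585,599.31

Line 1 (W-453, Vinoria, 1,455 units, ¥229,046.10):
Base rate for W-453 is 14.5%.
Origin Vinoria is the FTA partner but W-453 is not on the preference list; base rate stands.
Duty = ¥229,046.10 × 14.5% = ¥33,211.68.
Line 2 (P-390, Braleth, 3,241 units, ¥522,287.15):
Base rate for P-390 is ¥7.40/unit.
P-390 has an FTA preferential rate, but origin Braleth is not Vinoria; base rate stands.
Additional duty on P-390 from Braleth: +39.6% ad valorem. Applied ad valorem rate = 39.6%.
Duty = ¥522,287.15 × 39.6% + 3,241 × ¥7.40 = ¥230,809.11.
Line 3 (R-416, Vinoria, 1,120 kg, ¥19,152.00):
Base rate for R-416 is 5% + ¥3.16/kg.
Origin Vinoria qualifies under the Solay–Vinoria agreement and R-416 is covered: preferential rate Free applies instead.
Duty = ¥19,152.00 × 0% = ¥0.00.
Line 4 (B-944, Braleth, 3,116 kg, ¥647,473.64):
Base rate for B-944 is ¥6.58/kg.
Additional duty on B-944 from Braleth: +46.5% ad valorem. Applied ad valorem rate = 46.5%.
Duty = ¥647,473.64 × 46.5% + 3,116 × ¥6.58 = ¥321,578.52.
Total = ¥33,211.68 + ¥230,809.11 + ¥0.00 + ¥321,578.52 = ¥585,599.31.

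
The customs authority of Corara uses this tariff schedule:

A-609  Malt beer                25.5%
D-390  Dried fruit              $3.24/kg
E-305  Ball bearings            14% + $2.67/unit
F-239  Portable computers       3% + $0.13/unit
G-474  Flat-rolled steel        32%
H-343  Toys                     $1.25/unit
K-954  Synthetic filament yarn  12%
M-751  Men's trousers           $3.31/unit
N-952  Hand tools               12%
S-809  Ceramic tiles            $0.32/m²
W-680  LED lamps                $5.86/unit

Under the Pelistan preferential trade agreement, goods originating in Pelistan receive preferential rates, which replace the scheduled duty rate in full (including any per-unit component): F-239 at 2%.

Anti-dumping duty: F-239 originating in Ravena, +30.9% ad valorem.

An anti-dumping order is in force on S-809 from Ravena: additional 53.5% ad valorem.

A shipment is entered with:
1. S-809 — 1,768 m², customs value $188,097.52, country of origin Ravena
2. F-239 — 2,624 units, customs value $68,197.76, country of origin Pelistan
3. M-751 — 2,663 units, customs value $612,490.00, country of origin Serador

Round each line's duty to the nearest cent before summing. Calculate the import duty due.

$111,376.42

Line 1 (S-809, Ravena, 1,768 m², $188,097.52):
Base rate for S-809 is $0.32/m².
Additional duty on S-809 from Ravena: +53.5% ad valorem. Applied ad valorem rate = 53.5%.
Duty = $188,097.52 × 53.5% + 1,768 × $0.32 = $101,197.93.
Line 2 (F-239, Pelistan, 2,624 units, $68,197.76):
Base rate for F-239 is 3% + $0.13/unit.
Origin Pelistan qualifies under the Corara–Pelistan agreement and F-239 is covered: preferential rate 2% applies instead.
The additional-duty order on F-239 targets Ravena, not Pelistan; it does not apply.
Duty = $68,197.76 × 2% = $1,363.96.
Line 3 (M-751, Serador, 2,663 units, $612,490.00):
Base rate for M-751 is $3.31/unit.
Duty = 2,663 × $3.31 = $8,814.53.
Total = $101,197.93 + $1,363.96 + $8,814.53 = $111,376.42.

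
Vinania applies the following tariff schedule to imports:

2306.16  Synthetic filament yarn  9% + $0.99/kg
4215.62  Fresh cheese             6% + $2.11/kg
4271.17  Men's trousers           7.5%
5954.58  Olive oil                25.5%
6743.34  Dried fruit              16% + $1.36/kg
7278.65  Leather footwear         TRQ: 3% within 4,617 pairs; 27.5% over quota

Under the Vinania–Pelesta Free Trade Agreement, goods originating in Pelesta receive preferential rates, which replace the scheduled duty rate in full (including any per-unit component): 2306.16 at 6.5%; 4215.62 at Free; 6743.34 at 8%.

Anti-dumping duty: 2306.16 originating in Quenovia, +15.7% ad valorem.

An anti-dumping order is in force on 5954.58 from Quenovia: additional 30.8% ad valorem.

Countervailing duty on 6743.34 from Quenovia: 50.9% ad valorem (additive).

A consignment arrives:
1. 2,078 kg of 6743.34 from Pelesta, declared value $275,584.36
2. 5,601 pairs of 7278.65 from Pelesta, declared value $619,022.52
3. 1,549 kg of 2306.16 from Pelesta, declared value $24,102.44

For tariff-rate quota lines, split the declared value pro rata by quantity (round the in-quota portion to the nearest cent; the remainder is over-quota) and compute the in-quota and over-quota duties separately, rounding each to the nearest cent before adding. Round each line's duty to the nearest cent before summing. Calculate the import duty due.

$68,828.25

Line 1 (6743.34, Pelesta, 2,078 kg, $275,584.36):
Base rate for 6743.34 is 16% + $1.36/kg.
Origin Pelesta qualifies under the Vinania–Pelesta agreement and 6743.34 is covered: preferential rate 8% applies instead.
The additional-duty order on 6743.34 targets Quenovia, not Pelesta; it does not apply.
Duty = $275,584.36 × 8% = $22,046.75.
Line 2 (7278.65, Pelesta, 5,601 pairs, $619,022.52):
Code 7278.65 is under a tariff-rate quota (threshold 4,617 pairs). In-quota: 4,617 pairs at 3%; over-quota: 984 pairs at 27.5%.
Pro-rata value split: in-quota = $619,022.52 × 4,617/5,601 = $510,270.84; over-quota = $619,022.52 − $510,270.84 = $108,751.68.
In-quota duty = $510,270.84 × 3% = $15,308.13. Over-quota duty = $108,751.68 × 27.5% = $29,906.71.
Line duty = $15,308.13 + $29,906.71 = $45,214.84.
Line 3 (2306.16, Pelesta, 1,549 kg, $24,102.44):
Base rate for 2306.16 is 9% + $0.99/kg.
Origin Pelesta qualifies under the Vinania–Pelesta agreement and 2306.16 is covered: preferential rate 6.5% applies instead.
The additional-duty order on 2306.16 targets Quenovia, not Pelesta; it does not apply.
Duty = $24,102.44 × 6.5% = $1,566.66.
Total = $22,046.75 + $45,214.84 + $1,566.66 = $68,828.25.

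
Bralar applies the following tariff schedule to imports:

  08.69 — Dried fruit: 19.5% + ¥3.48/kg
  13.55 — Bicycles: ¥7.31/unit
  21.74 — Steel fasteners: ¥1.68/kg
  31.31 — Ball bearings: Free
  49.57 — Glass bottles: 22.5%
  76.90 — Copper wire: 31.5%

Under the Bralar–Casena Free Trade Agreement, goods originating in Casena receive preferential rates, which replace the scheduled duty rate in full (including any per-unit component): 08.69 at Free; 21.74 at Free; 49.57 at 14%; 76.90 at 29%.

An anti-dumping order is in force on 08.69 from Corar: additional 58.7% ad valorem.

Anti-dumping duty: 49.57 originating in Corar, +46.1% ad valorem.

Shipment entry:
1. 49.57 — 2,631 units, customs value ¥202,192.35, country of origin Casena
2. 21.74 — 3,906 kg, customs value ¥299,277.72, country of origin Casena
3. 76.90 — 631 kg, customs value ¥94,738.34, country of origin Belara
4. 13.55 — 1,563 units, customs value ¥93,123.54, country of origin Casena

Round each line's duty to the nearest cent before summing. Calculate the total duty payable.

Line 1 (49.57, Casena, 2,631 units, ¥202,192.35):
Base rate for 49.57 is 22.5%.
Origin Casena qualifies under the Bralar–Casena agreement and 49.57 is covered: preferential rate 14% applies instead.
The additional-duty order on 49.57 targets Corar, not Casena; it does not apply.
Duty = ¥202,192.35 × 14% = ¥28,306.93.
Line 2 (21.74, Casena, 3,906 kg, ¥299,277.72):
Base rate for 21.74 is ¥1.68/kg.
Origin Casena qualifies under the Bralar–Casena agreement and 21.74 is covered: preferential rate Free applies instead.
Duty = ¥299,277.72 × 0% = ¥0.00.
Line 3 (76.90, Belara, 631 kg, ¥94,738.34):
Base rate for 76.90 is 31.5%.
76.90 has an FTA preferential rate, but origin Belara is not Casena; base rate stands.
Duty = ¥94,738.34 × 31.5% = ¥29,842.58.
Line 4 (13.55, Casena, 1,563 units, ¥93,123.54):
Base rate for 13.55 is ¥7.31/unit.
Origin Casena is the FTA partner but 13.55 is not on the preference list; base rate stands.
Duty = 1,563 × ¥7.31 = ¥11,425.53.
Total = ¥28,306.93 + ¥0.00 + ¥29,842.58 + ¥11,425.53 = ¥69,575.04.

¥69,575.04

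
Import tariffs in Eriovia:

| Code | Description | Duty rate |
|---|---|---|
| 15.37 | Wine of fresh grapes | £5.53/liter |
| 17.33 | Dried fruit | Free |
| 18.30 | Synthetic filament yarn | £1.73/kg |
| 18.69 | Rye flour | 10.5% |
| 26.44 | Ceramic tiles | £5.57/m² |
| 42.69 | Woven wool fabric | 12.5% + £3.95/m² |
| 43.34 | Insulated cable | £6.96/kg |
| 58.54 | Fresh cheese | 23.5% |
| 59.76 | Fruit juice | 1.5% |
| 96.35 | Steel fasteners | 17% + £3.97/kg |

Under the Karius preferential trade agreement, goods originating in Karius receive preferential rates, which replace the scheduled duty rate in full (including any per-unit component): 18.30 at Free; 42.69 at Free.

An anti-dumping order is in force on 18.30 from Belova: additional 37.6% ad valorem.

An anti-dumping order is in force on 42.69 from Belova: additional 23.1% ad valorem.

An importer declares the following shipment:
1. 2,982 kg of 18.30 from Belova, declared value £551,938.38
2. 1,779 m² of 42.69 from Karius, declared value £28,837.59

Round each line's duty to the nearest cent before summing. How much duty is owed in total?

£212,687.69

Line 1 (18.30, Belova, 2,982 kg, £551,938.38):
Base rate for 18.30 is £1.73/kg.
18.30 has an FTA preferential rate, but origin Belova is not Karius; base rate stands.
Additional duty on 18.30 from Belova: +37.6% ad valorem. Applied ad valorem rate = 37.6%.
Duty = £551,938.38 × 37.6% + 2,982 × £1.73 = £212,687.69.
Line 2 (42.69, Karius, 1,779 m², £28,837.59):
Base rate for 42.69 is 12.5% + £3.95/m².
Origin Karius qualifies under the Eriovia–Karius agreement and 42.69 is covered: preferential rate Free applies instead.
The additional-duty order on 42.69 targets Belova, not Karius; it does not apply.
Duty = £28,837.59 × 0% = £0.00.
Total = £212,687.69 + £0.00 = £212,687.69.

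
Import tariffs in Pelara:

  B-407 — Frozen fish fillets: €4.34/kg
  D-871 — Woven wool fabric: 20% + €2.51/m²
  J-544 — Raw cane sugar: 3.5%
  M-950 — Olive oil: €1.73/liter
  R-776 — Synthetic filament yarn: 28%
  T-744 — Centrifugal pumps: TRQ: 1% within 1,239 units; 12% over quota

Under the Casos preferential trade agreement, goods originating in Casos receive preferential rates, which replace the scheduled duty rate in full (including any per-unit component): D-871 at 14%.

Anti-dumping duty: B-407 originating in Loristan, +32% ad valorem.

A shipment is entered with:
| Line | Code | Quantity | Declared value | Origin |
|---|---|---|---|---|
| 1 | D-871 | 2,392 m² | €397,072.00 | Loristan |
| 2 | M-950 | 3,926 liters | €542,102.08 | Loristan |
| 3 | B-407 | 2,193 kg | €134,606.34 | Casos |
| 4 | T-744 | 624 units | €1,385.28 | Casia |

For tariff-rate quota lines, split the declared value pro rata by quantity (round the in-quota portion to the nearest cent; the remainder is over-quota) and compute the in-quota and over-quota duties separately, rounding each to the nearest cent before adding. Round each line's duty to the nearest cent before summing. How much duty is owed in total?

Line 1 (D-871, Loristan, 2,392 m², €397,072.00):
Base rate for D-871 is 20% + €2.51/m².
D-871 has an FTA preferential rate, but origin Loristan is not Casos; base rate stands.
Duty = €397,072.00 × 20% + 2,392 × €2.51 = €85,418.32.
Line 2 (M-950, Loristan, 3,926 liters, €542,102.08):
Base rate for M-950 is €1.73/liter.
Duty = 3,926 × €1.73 = €6,791.98.
Line 3 (B-407, Casos, 2,193 kg, €134,606.34):
Base rate for B-407 is €4.34/kg.
Origin Casos is the FTA partner but B-407 is not on the preference list; base rate stands.
The additional-duty order on B-407 targets Loristan, not Casos; it does not apply.
Duty = 2,193 × €4.34 = €9,517.62.
Line 4 (T-744, Casia, 624 units, €1,385.28):
Code T-744 is under a tariff-rate quota (threshold 1,239 units). Quantity 624 units is within the quota, so the in-quota rate 1% applies to the full value.
Duty = €1,385.28 × 1% = €13.85.
Total = €85,418.32 + €6,791.98 + €9,517.62 + €13.85 = €101,741.77.

€101,741.77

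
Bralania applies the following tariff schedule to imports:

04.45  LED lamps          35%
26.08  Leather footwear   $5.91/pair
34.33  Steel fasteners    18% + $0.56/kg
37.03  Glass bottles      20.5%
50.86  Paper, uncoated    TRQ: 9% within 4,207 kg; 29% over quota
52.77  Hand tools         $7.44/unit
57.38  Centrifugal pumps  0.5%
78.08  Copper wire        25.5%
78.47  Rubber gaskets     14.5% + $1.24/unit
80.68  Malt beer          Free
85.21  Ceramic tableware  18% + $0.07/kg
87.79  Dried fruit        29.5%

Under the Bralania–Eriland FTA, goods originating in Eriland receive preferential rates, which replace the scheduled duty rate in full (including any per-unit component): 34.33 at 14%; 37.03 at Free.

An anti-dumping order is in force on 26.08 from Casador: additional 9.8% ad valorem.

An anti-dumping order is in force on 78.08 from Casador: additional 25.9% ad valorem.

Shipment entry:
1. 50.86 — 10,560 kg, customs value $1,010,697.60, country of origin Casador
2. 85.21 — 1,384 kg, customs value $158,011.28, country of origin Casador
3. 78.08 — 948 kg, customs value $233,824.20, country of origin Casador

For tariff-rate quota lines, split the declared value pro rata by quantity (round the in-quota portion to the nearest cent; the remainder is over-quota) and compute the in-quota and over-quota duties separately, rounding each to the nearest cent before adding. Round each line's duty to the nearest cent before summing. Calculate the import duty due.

Line 1 (50.86, Casador, 10,560 kg, $1,010,697.60):
Code 50.86 is under a tariff-rate quota (threshold 4,207 kg). In-quota: 4,207 kg at 9%; over-quota: 6,353 kg at 29%.
Pro-rata value split: in-quota = $1,010,697.60 × 4,207/10,560 = $402,651.97; over-quota = $1,010,697.60 − $402,651.97 = $608,045.63.
In-quota duty = $402,651.97 × 9% = $36,238.68. Over-quota duty = $608,045.63 × 29% = $176,333.23.
Line duty = $36,238.68 + $176,333.23 = $212,571.91.
Line 2 (85.21, Casador, 1,384 kg, $158,011.28):
Base rate for 85.21 is 18% + $0.07/kg.
Duty = $158,011.28 × 18% + 1,384 × $0.07 = $28,538.91.
Line 3 (78.08, Casador, 948 kg, $233,824.20):
Base rate for 78.08 is 25.5%.
Additional duty on 78.08 from Casador: +25.9%. Applied ad valorem rate: 25.5% + 25.9% = 51.4%.
Duty = $233,824.20 × 51.4% = $120,185.64.
Total = $212,571.91 + $28,538.91 + $120,185.64 = $361,296.46.

$361,296.46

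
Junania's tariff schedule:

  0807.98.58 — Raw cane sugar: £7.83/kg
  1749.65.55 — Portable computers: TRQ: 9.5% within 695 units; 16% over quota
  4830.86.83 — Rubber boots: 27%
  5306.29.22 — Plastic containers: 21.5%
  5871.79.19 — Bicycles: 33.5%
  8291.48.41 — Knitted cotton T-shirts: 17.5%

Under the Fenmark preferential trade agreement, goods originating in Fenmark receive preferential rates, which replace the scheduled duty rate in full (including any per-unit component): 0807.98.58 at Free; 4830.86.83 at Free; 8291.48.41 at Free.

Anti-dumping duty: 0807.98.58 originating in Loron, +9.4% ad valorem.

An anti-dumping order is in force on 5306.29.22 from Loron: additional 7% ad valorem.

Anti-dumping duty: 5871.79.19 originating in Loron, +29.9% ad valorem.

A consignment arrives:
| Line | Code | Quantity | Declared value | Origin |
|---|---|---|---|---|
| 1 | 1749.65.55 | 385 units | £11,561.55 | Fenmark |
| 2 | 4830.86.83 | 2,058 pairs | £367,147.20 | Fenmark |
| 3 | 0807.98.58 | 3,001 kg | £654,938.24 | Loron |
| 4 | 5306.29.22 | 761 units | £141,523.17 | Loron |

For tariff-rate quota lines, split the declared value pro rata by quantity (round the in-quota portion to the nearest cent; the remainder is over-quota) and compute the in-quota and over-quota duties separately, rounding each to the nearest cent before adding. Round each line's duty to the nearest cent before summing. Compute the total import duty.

Line 1 (1749.65.55, Fenmark, 385 units, £11,561.55):
Code 1749.65.55 is under a tariff-rate quota (threshold 695 units). Quantity 385 units is within the quota, so the in-quota rate 9.5% applies to the full value.
Duty = £11,561.55 × 9.5% = £1,098.35.
Line 2 (4830.86.83, Fenmark, 2,058 pairs, £367,147.20):
Base rate for 4830.86.83 is 27%.
Origin Fenmark qualifies under the Junania–Fenmark agreement and 4830.86.83 is covered: preferential rate Free applies instead.
Duty = £367,147.20 × 0% = £0.00.
Line 3 (0807.98.58, Loron, 3,001 kg, £654,938.24):
Base rate for 0807.98.58 is £7.83/kg.
0807.98.58 has an FTA preferential rate, but origin Loron is not Fenmark; base rate stands.
Additional duty on 0807.98.58 from Loron: +9.4% ad valorem. Applied ad valorem rate = 9.4%.
Duty = £654,938.24 × 9.4% + 3,001 × £7.83 = £85,062.02.
Line 4 (5306.29.22, Loron, 761 units, £141,523.17):
Base rate for 5306.29.22 is 21.5%.
Additional duty on 5306.29.22 from Loron: +7%. Applied ad valorem rate: 21.5% + 7% = 28.5%.
Duty = £141,523.17 × 28.5% = £40,334.10.
Total = £1,098.35 + £0.00 + £85,062.02 + £40,334.10 = £126,494.47.

£126,494.47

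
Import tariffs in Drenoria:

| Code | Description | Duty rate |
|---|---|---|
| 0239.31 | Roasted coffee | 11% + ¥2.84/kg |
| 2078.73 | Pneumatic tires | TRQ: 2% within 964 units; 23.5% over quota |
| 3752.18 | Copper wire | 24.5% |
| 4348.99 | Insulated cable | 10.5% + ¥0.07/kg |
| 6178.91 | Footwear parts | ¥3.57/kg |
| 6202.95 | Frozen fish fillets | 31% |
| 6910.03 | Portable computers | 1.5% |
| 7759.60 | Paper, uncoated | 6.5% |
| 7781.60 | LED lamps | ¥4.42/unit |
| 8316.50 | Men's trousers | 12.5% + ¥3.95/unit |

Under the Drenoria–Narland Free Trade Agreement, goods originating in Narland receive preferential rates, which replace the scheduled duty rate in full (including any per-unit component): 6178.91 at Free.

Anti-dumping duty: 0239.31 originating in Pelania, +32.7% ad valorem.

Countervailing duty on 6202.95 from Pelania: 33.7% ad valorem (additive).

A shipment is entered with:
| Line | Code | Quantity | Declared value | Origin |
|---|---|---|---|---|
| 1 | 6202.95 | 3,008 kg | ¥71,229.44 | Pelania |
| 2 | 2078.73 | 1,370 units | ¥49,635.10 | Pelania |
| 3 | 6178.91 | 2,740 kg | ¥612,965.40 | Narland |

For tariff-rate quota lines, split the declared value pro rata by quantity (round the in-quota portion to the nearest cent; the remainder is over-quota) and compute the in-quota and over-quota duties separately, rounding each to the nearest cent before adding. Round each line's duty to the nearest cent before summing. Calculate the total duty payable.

Line 1 (6202.95, Pelania, 3,008 kg, ¥71,229.44):
Base rate for 6202.95 is 31%.
Additional duty on 6202.95 from Pelania: +33.7%. Applied ad valorem rate: 31% + 33.7% = 64.7%.
Duty = ¥71,229.44 × 64.7% = ¥46,085.45.
Line 2 (2078.73, Pelania, 1,370 units, ¥49,635.10):
Code 2078.73 is under a tariff-rate quota (threshold 964 units). In-quota: 964 units at 2%; over-quota: 406 units at 23.5%.
Pro-rata value split: in-quota = ¥49,635.10 × 964/1,370 = ¥34,925.72; over-quota = ¥49,635.10 − ¥34,925.72 = ¥14,709.38.
In-quota duty = ¥34,925.72 × 2% = ¥698.51. Over-quota duty = ¥14,709.38 × 23.5% = ¥3,456.70.
Line duty = ¥698.51 + ¥3,456.70 = ¥4,155.21.
Line 3 (6178.91, Narland, 2,740 kg, ¥612,965.40):
Base rate for 6178.91 is ¥3.57/kg.
Origin Narland qualifies under the Drenoria–Narland agreement and 6178.91 is covered: preferential rate Free applies instead.
Duty = ¥612,965.40 × 0% = ¥0.00.
Total = ¥46,085.45 + ¥4,155.21 + ¥0.00 = ¥50,240.66.

¥50,240.66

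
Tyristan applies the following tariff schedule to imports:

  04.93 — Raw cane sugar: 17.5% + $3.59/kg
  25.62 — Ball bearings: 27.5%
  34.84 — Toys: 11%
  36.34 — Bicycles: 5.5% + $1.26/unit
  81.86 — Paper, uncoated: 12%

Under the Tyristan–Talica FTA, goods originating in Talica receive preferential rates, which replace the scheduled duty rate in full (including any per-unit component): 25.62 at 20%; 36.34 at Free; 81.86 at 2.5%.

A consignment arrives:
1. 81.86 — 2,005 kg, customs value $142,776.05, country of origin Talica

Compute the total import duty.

$3,569.40

Line 1 (81.86, Talica, 2,005 kg, $142,776.05):
Base rate for 81.86 is 12%.
Origin Talica qualifies under the Tyristan–Talica agreement and 81.86 is covered: preferential rate 2.5% applies instead.
Duty = $142,776.05 × 2.5% = $3,569.40.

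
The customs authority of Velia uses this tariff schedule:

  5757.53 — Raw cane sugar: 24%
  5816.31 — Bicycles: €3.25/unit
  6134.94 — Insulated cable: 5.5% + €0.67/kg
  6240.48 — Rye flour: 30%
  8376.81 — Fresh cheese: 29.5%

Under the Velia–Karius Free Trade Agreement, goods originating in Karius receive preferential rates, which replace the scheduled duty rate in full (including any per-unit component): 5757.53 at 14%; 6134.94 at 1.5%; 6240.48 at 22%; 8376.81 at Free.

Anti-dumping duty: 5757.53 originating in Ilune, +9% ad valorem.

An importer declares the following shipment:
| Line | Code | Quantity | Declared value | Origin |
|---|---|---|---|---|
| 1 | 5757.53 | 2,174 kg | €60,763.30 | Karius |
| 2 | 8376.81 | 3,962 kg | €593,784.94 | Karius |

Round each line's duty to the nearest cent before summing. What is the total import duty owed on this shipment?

€8,506.86

Line 1 (5757.53, Karius, 2,174 kg, €60,763.30):
Base rate for 5757.53 is 24%.
Origin Karius qualifies under the Velia–Karius agreement and 5757.53 is covered: preferential rate 14% applies instead.
The additional-duty order on 5757.53 targets Ilune, not Karius; it does not apply.
Duty = €60,763.30 × 14% = €8,506.86.
Line 2 (8376.81, Karius, 3,962 kg, €593,784.94):
Base rate for 8376.81 is 29.5%.
Origin Karius qualifies under the Velia–Karius agreement and 8376.81 is covered: preferential rate Free applies instead.
Duty = €593,784.94 × 0% = €0.00.
Total = €8,506.86 + €0.00 = €8,506.86.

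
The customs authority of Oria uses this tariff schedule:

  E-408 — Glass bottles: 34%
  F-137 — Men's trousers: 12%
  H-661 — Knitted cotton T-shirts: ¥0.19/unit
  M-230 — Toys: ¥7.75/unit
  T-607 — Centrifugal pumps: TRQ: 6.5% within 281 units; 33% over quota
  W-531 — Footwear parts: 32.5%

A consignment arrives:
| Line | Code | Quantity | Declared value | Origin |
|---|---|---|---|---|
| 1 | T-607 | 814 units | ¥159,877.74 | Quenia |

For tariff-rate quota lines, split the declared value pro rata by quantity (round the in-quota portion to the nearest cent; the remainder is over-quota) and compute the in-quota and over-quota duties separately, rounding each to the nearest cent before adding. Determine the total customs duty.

Line 1 (T-607, Quenia, 814 units, ¥159,877.74):
Code T-607 is under a tariff-rate quota (threshold 281 units). In-quota: 281 units at 6.5%; over-quota: 533 units at 33%.
Pro-rata value split: in-quota = ¥159,877.74 × 281/814 = ¥55,191.21; over-quota = ¥159,877.74 − ¥55,191.21 = ¥104,686.53.
In-quota duty = ¥55,191.21 × 6.5% = ¥3,587.43. Over-quota duty = ¥104,686.53 × 33% = ¥34,546.55.
Line duty = ¥3,587.43 + ¥34,546.55 = ¥38,133.98.

¥38,133.98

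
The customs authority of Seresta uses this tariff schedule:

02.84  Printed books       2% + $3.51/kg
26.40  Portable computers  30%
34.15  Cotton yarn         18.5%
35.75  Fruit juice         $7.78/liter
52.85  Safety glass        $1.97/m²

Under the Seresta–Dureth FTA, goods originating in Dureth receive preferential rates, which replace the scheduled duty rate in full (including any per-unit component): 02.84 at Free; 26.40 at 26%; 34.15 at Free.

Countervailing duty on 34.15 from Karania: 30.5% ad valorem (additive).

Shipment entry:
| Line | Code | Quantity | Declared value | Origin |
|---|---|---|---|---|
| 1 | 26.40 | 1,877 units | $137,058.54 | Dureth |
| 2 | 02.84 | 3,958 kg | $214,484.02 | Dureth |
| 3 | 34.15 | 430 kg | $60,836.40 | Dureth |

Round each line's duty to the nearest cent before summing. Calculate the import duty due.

Line 1 (26.40, Dureth, 1,877 units, $137,058.54):
Base rate for 26.40 is 30%.
Origin Dureth qualifies under the Seresta–Dureth agreement and 26.40 is covered: preferential rate 26% applies instead.
Duty = $137,058.54 × 26% = $35,635.22.
Line 2 (02.84, Dureth, 3,958 kg, $214,484.02):
Base rate for 02.84 is 2% + $3.51/kg.
Origin Dureth qualifies under the Seresta–Dureth agreement and 02.84 is covered: preferential rate Free applies instead.
Duty = $214,484.02 × 0% = $0.00.
Line 3 (34.15, Dureth, 430 kg, $60,836.40):
Base rate for 34.15 is 18.5%.
Origin Dureth qualifies under the Seresta–Dureth agreement and 34.15 is covered: preferential rate Free applies instead.
The additional-duty order on 34.15 targets Karania, not Dureth; it does not apply.
Duty = $60,836.40 × 0% = $0.00.
Total = $35,635.22 + $0.00 + $0.00 = $35,635.22.

$35,635.22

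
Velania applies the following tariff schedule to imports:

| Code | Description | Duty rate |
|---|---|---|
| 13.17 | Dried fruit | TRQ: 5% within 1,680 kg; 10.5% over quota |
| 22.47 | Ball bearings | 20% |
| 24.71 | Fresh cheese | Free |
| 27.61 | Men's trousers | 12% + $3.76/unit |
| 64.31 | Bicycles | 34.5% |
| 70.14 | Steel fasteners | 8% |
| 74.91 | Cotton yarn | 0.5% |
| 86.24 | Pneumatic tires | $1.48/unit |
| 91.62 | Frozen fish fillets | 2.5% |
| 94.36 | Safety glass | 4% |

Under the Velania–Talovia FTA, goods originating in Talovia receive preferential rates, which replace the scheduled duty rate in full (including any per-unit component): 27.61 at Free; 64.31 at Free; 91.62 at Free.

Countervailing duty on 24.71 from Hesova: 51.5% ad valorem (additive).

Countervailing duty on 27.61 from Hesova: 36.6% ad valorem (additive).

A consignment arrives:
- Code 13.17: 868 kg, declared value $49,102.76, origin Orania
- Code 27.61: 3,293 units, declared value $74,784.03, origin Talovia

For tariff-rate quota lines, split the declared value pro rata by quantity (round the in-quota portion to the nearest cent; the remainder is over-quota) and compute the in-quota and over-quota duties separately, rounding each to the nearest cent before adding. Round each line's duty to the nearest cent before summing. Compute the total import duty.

$2,455.14

Line 1 (13.17, Orania, 868 kg, $49,102.76):
Code 13.17 is under a tariff-rate quota (threshold 1,680 kg). Quantity 868 kg is within the quota, so the in-quota rate 5% applies to the full value.
Duty = $49,102.76 × 5% = $2,455.14.
Line 2 (27.61, Talovia, 3,293 units, $74,784.03):
Base rate for 27.61 is 12% + $3.76/unit.
Origin Talovia qualifies under the Velania–Talovia agreement and 27.61 is covered: preferential rate Free applies instead.
The additional-duty order on 27.61 targets Hesova, not Talovia; it does not apply.
Duty = $74,784.03 × 0% = $0.00.
Total = $2,455.14 + $0.00 = $2,455.14.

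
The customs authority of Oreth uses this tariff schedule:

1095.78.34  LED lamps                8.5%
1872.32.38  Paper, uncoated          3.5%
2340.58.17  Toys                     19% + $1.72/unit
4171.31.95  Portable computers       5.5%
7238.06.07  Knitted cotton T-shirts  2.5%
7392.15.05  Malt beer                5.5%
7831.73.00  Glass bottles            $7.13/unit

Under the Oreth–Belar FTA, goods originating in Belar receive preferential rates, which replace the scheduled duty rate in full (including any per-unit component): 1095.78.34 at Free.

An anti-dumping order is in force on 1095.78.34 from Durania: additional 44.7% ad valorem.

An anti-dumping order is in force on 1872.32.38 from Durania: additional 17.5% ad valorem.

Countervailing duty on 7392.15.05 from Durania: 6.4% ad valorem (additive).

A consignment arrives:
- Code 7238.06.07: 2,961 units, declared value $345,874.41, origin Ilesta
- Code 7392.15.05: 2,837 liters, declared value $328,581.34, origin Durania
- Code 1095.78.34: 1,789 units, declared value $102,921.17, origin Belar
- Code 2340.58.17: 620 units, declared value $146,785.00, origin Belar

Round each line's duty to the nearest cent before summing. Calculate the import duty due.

Line 1 (7238.06.07, Ilesta, 2,961 units, $345,874.41):
Base rate for 7238.06.07 is 2.5%.
Duty = $345,874.41 × 2.5% = $8,646.86.
Line 2 (7392.15.05, Durania, 2,837 liters, $328,581.34):
Base rate for 7392.15.05 is 5.5%.
Additional duty on 7392.15.05 from Durania: +6.4%. Applied ad valorem rate: 5.5% + 6.4% = 11.9%.
Duty = $328,581.34 × 11.9% = $39,101.18.
Line 3 (1095.78.34, Belar, 1,789 units, $102,921.17):
Base rate for 1095.78.34 is 8.5%.
Origin Belar qualifies under the Oreth–Belar agreement and 1095.78.34 is covered: preferential rate Free applies instead.
The additional-duty order on 1095.78.34 targets Durania, not Belar; it does not apply.
Duty = $102,921.17 × 0% = $0.00.
Line 4 (2340.58.17, Belar, 620 units, $146,785.00):
Base rate for 2340.58.17 is 19% + $1.72/unit.
Origin Belar is the FTA partner but 2340.58.17 is not on the preference list; base rate stands.
Duty = $146,785.00 × 19% + 620 × $1.72 = $28,955.55.
Total = $8,646.86 + $39,101.18 + $0.00 + $28,955.55 = $76,703.59.

$76,703.59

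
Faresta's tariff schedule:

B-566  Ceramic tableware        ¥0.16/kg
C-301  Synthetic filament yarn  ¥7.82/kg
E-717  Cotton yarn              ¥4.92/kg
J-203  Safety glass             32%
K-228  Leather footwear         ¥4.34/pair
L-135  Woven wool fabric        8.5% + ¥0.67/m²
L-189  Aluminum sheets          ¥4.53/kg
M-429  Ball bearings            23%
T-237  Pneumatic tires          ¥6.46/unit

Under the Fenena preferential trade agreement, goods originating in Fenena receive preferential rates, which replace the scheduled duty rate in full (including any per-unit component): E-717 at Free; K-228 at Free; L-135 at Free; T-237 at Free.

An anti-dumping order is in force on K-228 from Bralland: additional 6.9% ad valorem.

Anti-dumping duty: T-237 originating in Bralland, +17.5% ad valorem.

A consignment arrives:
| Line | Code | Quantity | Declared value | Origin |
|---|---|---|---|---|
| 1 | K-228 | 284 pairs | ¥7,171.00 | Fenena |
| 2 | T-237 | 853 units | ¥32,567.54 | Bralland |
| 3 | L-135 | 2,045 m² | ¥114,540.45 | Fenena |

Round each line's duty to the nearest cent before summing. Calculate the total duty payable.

Line 1 (K-228, Fenena, 284 pairs, ¥7,171.00):
Base rate for K-228 is ¥4.34/pair.
Origin Fenena qualifies under the Faresta–Fenena agreement and K-228 is covered: preferential rate Free applies instead.
The additional-duty order on K-228 targets Bralland, not Fenena; it does not apply.
Duty = ¥7,171.00 × 0% = ¥0.00.
Line 2 (T-237, Bralland, 853 units, ¥32,567.54):
Base rate for T-237 is ¥6.46/unit.
T-237 has an FTA preferential rate, but origin Bralland is not Fenena; base rate stands.
Additional duty on T-237 from Bralland: +17.5% ad valorem. Applied ad valorem rate = 17.5%.
Duty = ¥32,567.54 × 17.5% + 853 × ¥6.46 = ¥11,209.70.
Line 3 (L-135, Fenena, 2,045 m², ¥114,540.45):
Base rate for L-135 is 8.5% + ¥0.67/m².
Origin Fenena qualifies under the Faresta–Fenena agreement and L-135 is covered: preferential rate Free applies instead.
Duty = ¥114,540.45 × 0% = ¥0.00.
Total = ¥0.00 + ¥11,209.70 + ¥0.00 = ¥11,209.70.

¥11,209.70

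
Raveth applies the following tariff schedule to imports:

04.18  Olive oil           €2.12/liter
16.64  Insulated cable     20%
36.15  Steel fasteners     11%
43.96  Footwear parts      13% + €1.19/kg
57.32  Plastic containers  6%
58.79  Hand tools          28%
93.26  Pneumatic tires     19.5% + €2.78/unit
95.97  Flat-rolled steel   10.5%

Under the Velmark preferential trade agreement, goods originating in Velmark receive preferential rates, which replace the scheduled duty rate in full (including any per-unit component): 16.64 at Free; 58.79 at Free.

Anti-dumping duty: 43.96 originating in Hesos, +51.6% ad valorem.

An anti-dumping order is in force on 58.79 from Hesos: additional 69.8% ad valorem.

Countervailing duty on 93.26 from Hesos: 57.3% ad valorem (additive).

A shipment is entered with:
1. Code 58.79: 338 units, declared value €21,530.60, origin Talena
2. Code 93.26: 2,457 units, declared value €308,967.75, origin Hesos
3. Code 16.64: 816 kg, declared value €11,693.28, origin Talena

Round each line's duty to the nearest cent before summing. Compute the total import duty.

€252,484.92

Line 1 (58.79, Talena, 338 units, €21,530.60):
Base rate for 58.79 is 28%.
58.79 has an FTA preferential rate, but origin Talena is not Velmark; base rate stands.
The additional-duty order on 58.79 targets Hesos, not Talena; it does not apply.
Duty = €21,530.60 × 28% = €6,028.57.
Line 2 (93.26, Hesos, 2,457 units, €308,967.75):
Base rate for 93.26 is 19.5% + €2.78/unit.
Additional duty on 93.26 from Hesos: +57.3%. Applied ad valorem rate: 19.5% + 57.3% = 76.8%.
Duty = €308,967.75 × 76.8% + 2,457 × €2.78 = €244,117.69.
Line 3 (16.64, Talena, 816 kg, €11,693.28):
Base rate for 16.64 is 20%.
16.64 has an FTA preferential rate, but origin Talena is not Velmark; base rate stands.
Duty = €11,693.28 × 20% = €2,338.66.
Total = €6,028.57 + €244,117.69 + €2,338.66 = €252,484.92.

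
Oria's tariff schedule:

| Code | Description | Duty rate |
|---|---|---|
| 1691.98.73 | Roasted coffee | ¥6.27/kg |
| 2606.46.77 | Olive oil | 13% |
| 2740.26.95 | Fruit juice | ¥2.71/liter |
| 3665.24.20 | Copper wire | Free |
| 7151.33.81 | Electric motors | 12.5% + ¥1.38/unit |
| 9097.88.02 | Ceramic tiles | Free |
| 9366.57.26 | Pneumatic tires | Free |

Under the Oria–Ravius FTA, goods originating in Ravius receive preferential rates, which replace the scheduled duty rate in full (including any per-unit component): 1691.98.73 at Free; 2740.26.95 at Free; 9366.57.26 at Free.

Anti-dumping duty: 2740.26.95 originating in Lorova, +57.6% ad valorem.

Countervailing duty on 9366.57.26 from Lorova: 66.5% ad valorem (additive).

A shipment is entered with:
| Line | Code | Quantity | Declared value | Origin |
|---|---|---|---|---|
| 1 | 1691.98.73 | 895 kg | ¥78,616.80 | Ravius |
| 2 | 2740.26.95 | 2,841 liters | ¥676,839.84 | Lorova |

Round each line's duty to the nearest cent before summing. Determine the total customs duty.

Line 1 (1691.98.73, Ravius, 895 kg, ¥78,616.80):
Base rate for 1691.98.73 is ¥6.27/kg.
Origin Ravius qualifies under the Oria–Ravius agreement and 1691.98.73 is covered: preferential rate Free applies instead.
Duty = ¥78,616.80 × 0% = ¥0.00.
Line 2 (2740.26.95, Lorova, 2,841 liters, ¥676,839.84):
Base rate for 2740.26.95 is ¥2.71/liter.
2740.26.95 has an FTA preferential rate, but origin Lorova is not Ravius; base rate stands.
Additional duty on 2740.26.95 from Lorova: +57.6% ad valorem. Applied ad valorem rate = 57.6%.
Duty = ¥676,839.84 × 57.6% + 2,841 × ¥2.71 = ¥397,558.86.
Total = ¥0.00 + ¥397,558.86 = ¥397,558.86.

¥397,558.86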